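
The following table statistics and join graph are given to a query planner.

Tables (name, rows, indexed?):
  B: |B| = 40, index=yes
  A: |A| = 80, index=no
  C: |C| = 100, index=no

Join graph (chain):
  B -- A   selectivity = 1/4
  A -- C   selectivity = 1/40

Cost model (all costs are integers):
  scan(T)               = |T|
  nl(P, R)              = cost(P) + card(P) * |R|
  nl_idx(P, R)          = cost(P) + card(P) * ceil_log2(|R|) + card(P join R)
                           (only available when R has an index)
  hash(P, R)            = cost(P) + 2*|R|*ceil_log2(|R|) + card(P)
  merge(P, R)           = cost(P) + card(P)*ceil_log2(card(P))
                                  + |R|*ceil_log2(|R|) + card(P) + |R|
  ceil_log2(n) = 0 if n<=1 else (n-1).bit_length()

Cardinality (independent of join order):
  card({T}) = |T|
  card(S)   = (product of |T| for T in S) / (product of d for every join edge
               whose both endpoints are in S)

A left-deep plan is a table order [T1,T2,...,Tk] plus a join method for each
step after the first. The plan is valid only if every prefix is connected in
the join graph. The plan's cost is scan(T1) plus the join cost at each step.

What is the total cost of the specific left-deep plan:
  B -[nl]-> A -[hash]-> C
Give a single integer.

5440

step 1: scan B: cost=40, card=40
step 2: join A via nl
    card(P join A) = 40*80/(4) = 800
    cost = 40 + 40*80 = 3240
step 3: join C via hash
    card(P join C) = 800*100/(40) = 2000
    cost = 3240 + 2*100*7 + 800 = 5440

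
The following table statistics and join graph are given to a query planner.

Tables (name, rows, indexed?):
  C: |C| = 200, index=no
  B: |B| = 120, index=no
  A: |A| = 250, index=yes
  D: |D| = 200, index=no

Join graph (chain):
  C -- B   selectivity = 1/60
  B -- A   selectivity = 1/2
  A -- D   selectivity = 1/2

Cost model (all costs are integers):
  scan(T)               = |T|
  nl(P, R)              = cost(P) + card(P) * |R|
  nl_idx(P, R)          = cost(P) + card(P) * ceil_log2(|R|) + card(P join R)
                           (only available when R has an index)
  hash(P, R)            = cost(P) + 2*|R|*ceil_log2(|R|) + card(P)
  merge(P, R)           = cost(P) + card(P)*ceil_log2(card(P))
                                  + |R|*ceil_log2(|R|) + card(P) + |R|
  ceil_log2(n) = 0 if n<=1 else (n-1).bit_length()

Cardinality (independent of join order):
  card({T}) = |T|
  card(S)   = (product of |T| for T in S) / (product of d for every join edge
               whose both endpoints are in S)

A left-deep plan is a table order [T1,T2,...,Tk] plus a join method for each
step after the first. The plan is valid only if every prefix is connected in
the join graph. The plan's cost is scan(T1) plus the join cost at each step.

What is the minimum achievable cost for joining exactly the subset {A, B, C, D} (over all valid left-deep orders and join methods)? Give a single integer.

59680

Selinger DP over subsets of {A,B,C,D}:
  {C}: scan cost=200, card=200
  {B}: scan cost=120, card=120
  {A}: scan cost=250, card=250
  {D}: scan cost=200, card=200
  {BC}: card=400; try (B,hash)→2080, (C,merge)→2880, (B,merge)→2960, (C,hash)→3440, (C,nl)→24120, (B,nl)→24200; best=2080 via (B,hash)
  {AB}: card=15000; try (B,hash)→2180, (A,merge)→3330, (B,merge)→3460, (A,hash)→4240, (A,nl_idx)→16080, (A,nl)→30120 …(+1); best=2180 via (B,hash)
  {AD}: card=25000; try (D,hash)→3700, (A,merge)→4250, (D,merge)→4300, (A,hash)→4400, (A,nl_idx)→26800, (A,nl)→50200 …(+1); best=3700 via (D,hash)
  {ABC}: card=50000; try (A,hash)→6480, (A,merge)→8330, (C,hash)→20380, (A,nl_idx)→55280, (A,nl)→102080, (C,merge)→228980 …(+1); best=6480 via (A,hash)
  {ABD}: card=1500000; try (D,hash)→20380, (B,hash)→30380, (D,merge)→228980, (B,merge)→404660, (D,nl)→3002180, (B,nl)→3003700; best=20380 via (D,hash)
  {ABCD}: card=5000000; try (D,hash)→59680, (D,merge)→858280, (C,hash)→1523580, (D,nl)→10006480, (C,merge)→33022180, (C,nl)→300020380; best=59680 via (D,hash)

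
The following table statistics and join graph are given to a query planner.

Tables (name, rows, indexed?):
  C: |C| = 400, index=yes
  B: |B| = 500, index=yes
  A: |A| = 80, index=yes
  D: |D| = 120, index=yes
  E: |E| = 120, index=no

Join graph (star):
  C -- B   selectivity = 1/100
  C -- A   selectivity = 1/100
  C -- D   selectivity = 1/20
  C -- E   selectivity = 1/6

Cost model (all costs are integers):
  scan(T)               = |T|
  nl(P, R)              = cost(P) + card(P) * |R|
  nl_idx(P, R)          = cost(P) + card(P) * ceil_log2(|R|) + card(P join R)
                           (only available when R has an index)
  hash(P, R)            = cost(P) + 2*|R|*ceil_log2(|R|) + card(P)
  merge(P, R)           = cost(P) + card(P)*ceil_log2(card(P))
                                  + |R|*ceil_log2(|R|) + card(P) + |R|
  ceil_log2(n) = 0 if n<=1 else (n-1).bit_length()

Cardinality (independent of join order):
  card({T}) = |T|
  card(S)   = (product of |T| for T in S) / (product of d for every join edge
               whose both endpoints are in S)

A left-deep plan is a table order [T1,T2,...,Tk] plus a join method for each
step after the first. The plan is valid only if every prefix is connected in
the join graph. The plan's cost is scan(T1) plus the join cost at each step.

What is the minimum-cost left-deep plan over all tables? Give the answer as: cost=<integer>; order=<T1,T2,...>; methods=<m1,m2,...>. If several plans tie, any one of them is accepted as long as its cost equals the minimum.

Selinger DP (subsets sized 1..n):
  {C}: scan cost=400, card=400
  {B}: scan cost=500, card=500
  {A}: scan cost=80, card=80
  {D}: scan cost=120, card=120
  {E}: scan cost=120, card=120
  {BC}: card=2000; try (B,nl_idx)→6000, (C,nl_idx)→7000, (C,hash)→8200, (B,merge)→9400, (C,merge)→9500, (B,hash)→9800 …(+2); best=6000 via (B,nl_idx)
  {AC}: card=320; try (C,nl_idx)→1120, (A,hash)→1920, (A,nl_idx)→3520, (C,merge)→4720, (A,merge)→5040, (C,hash)→7360 …(+2); best=1120 via (C,nl_idx)
  {CD}: card=2400; try (D,hash)→2480, (C,nl_idx)→3600, (C,merge)→5080, (D,merge)→5360, (D,nl_idx)→5600, (C,hash)→7440 …(+2); best=2480 via (D,hash)
  {CE}: card=8000; try (E,hash)→2480, (C,merge)→5080, (E,merge)→5360, (C,hash)→7440, (C,nl_idx)→9200, (C,nl)→48120 …(+1); best=2480 via (E,hash)
  {ABC}: card=1600; try (B,nl_idx)→5600, (A,hash)→9120, (B,merge)→9320, (B,hash)→10440, (A,nl_idx)→21600, (A,merge)→30640 …(+2); best=5600 via (B,nl_idx)
  {BCD}: card=12000; try (D,hash)→9680, (B,hash)→13880, (D,merge)→30960, (D,nl_idx)→32000, (B,nl_idx)→36080, (B,merge)→38680 …(+2); best=9680 via (D,hash)
  {BCE}: card=40000; try (E,hash)→9680, (B,hash)→19480, (E,merge)→30960, (B,nl_idx)→114480, (B,merge)→119480, (E,nl)→246000 …(+1); best=9680 via (E,hash)
  {ACD}: card=1920; try (D,hash)→3120, (D,merge)→5280, (D,nl_idx)→5280, (A,hash)→6000, (A,nl_idx)→21200, (A,merge)→34320 …(+2); best=3120 via (D,hash)
  {ACE}: card=6400; try (E,hash)→3120, (E,merge)→5280, (A,hash)→11600, (E,nl)→39520, (A,nl_idx)→64880, (A,merge)→115120 …(+1); best=3120 via (E,hash)
  {CDE}: card=48000; try (E,hash)→6560, (D,hash)→12160, (E,merge)→34640, (D,nl_idx)→106480, (D,merge)→115440, (E,nl)→290480 …(+1); best=6560 via (E,hash)
  {ABCD}: card=9600; try (D,hash)→8880, (B,hash)→14040, (A,hash)→22800, (D,merge)→25760, (D,nl_idx)→26400, (B,nl_idx)→30000 …(+6); best=8880 via (D,hash)
  {ABCE}: card=32000; try (E,hash)→8880, (B,hash)→18520, (E,merge)→25760, (A,hash)→50800, (B,nl_idx)→92720, (B,merge)→97720 …(+5); best=8880 via (E,hash)
  {BCDE}: card=240000; try (E,hash)→23360, (D,hash)→51360, (B,hash)→63560, (E,merge)→190640, (D,nl_idx)→529680, (B,nl_idx)→678560 …(+5); best=23360 via (E,hash)
  {ACDE}: card=38400; try (E,hash)→6720, (D,hash)→11200, (E,merge)→27120, (A,hash)→55680, (D,nl_idx)→86320, (D,merge)→93680 …(+5); best=6720 via (E,hash)
  {ABCDE}: card=192000; try (E,hash)→20160, (D,hash)→42560, (B,hash)→54120, (E,merge)→153840, (A,hash)→264480, (D,nl_idx)→424880 …(+9); best=20160 via (E,hash)

cost=20160; order=A,C,B,D,E; methods=nl_idx,nl_idx,hash,hash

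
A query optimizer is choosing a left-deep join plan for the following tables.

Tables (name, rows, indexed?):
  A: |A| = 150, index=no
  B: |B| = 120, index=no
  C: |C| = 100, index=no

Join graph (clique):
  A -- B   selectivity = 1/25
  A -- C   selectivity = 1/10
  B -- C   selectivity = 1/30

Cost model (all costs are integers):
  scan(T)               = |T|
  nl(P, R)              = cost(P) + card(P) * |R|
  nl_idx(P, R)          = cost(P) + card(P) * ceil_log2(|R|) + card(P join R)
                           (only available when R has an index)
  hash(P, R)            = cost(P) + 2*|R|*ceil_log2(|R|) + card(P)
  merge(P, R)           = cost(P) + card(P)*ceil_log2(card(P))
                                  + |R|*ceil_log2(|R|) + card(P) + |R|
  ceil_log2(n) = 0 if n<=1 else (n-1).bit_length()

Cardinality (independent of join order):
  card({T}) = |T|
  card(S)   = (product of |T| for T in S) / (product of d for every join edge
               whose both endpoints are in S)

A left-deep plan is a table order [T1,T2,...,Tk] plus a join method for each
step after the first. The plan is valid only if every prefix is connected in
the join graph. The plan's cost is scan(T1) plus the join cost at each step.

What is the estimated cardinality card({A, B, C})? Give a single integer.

240

Tables in S: A(150), B(120), C(100)
Edges inside S: A-B(d=25), A-C(d=10), B-C(d=30)
numerator = 150 * 120 * 100 = 1800000
denominator = 25 * 10 * 30 = 7500
card(S) = 1800000 / 7500 = 240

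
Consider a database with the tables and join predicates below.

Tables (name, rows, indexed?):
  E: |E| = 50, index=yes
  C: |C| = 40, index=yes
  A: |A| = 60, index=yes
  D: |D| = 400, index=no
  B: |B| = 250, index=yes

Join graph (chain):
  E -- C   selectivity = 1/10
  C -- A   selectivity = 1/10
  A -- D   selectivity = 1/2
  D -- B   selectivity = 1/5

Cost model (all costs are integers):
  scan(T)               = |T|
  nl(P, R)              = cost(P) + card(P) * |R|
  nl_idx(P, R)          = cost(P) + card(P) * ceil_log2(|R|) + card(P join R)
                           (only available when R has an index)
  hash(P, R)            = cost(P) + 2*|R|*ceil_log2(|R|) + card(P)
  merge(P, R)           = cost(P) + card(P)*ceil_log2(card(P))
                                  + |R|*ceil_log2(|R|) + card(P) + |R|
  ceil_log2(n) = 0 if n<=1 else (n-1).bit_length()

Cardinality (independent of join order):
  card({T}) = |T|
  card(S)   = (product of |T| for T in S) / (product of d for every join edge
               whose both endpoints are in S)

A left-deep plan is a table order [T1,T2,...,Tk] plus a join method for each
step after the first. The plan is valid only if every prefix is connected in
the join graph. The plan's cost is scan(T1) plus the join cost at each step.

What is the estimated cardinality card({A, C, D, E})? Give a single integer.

Tables in S: A(60), C(40), D(400), E(50)
Edges inside S: E-C(d=10), C-A(d=10), A-D(d=2)
numerator = 60 * 40 * 400 * 50 = 48000000
denominator = 10 * 10 * 2 = 200
card(S) = 48000000 / 200 = 240000

240000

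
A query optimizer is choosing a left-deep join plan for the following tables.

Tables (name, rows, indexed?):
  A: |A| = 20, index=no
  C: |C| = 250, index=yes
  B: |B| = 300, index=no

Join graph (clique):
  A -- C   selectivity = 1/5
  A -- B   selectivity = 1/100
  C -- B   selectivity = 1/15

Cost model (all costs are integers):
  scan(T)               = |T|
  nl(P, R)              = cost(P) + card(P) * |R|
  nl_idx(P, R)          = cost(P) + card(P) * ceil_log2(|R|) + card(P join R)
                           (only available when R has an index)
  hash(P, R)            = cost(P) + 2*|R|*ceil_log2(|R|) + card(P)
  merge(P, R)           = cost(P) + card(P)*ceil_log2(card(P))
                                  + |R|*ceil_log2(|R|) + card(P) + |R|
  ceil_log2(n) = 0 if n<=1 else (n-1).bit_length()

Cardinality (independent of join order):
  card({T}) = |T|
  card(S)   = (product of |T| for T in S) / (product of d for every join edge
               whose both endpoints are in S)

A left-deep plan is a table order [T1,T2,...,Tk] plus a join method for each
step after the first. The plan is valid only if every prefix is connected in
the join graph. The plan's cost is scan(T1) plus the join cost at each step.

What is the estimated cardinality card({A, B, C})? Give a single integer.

200

Tables in S: A(20), B(300), C(250)
Edges inside S: A-C(d=5), A-B(d=100), C-B(d=15)
numerator = 20 * 300 * 250 = 1500000
denominator = 5 * 100 * 15 = 7500
card(S) = 1500000 / 7500 = 200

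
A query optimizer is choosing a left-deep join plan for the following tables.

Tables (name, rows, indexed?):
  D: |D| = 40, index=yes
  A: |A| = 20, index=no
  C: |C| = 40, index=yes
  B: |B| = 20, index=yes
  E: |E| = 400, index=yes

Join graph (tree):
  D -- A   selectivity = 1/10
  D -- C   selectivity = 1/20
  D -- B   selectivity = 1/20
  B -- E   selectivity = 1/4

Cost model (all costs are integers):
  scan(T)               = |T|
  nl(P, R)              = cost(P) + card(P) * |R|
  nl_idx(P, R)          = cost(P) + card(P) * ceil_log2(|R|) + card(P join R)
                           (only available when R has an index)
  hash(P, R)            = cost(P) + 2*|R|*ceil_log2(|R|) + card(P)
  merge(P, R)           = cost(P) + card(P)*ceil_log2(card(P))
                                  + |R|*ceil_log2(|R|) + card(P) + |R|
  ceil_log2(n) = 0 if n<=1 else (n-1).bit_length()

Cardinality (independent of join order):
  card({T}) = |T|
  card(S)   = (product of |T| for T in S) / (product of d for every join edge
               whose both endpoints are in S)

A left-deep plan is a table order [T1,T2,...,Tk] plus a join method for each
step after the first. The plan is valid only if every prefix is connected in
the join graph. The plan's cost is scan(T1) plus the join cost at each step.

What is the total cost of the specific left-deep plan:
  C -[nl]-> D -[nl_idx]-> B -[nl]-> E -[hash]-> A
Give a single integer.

step 1: scan C: cost=40, card=40
step 2: join D via nl
    card(P join D) = 40*40/(20) = 80
    cost = 40 + 40*40 = 1640
step 3: join B via nl_idx
    card(P join B) = 80*20/(20) = 80
    cost = 1640 + 80*5 + 80 = 2120
step 4: join E via nl
    card(P join E) = 80*400/(4) = 8000
    cost = 2120 + 80*400 = 34120
step 5: join A via hash
    card(P join A) = 8000*20/(10) = 16000
    cost = 34120 + 2*20*5 + 8000 = 42320

42320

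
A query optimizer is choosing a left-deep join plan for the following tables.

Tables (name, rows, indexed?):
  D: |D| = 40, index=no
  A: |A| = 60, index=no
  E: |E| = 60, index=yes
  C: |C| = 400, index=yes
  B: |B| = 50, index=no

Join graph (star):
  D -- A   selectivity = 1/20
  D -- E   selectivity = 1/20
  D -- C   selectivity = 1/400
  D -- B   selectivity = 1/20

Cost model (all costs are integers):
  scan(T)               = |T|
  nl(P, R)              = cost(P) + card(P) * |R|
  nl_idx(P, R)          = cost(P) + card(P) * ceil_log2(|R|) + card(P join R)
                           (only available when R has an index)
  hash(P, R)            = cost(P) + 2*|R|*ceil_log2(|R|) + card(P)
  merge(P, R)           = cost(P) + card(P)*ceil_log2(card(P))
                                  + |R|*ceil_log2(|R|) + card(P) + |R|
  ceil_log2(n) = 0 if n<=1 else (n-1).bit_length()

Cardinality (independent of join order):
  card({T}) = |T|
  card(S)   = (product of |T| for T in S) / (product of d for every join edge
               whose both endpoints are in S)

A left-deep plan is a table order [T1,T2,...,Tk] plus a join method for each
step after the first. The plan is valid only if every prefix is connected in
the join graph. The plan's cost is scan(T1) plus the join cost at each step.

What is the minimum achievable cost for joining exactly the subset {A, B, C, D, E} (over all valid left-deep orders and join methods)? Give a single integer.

2540

Selinger DP over subsets of {A,B,C,D,E}:
  {D}: scan cost=40, card=40
  {A}: scan cost=60, card=60
  {E}: scan cost=60, card=60
  {C}: scan cost=400, card=400
  {B}: scan cost=50, card=50
  {AD}: card=120; try (D,hash)→600, (A,merge)→740, (D,merge)→760, (A,hash)→800, (A,nl)→2440, (D,nl)→2460; best=600 via (D,hash)
  {DE}: card=120; try (E,nl_idx)→400, (D,hash)→600, (E,merge)→740, (D,merge)→760, (E,hash)→800, (E,nl)→2440 …(+1); best=400 via (E,nl_idx)
  {CD}: card=40; try (C,nl_idx)→440, (D,hash)→1280, (C,merge)→4320, (D,merge)→4680, (C,hash)→7280, (C,nl)→16040 …(+1); best=440 via (C,nl_idx)
  {BD}: card=100; try (D,hash)→580, (B,merge)→670, (D,merge)→680, (B,hash)→680, (B,nl)→2040, (D,nl)→2050; best=580 via (D,hash)
  {ADE}: card=360; try (A,hash)→1240, (E,hash)→1440, (E,nl_idx)→1680, (A,merge)→1780, (E,merge)→1980, (A,nl)→7600 …(+1); best=1240 via (A,hash)
  {ACD}: card=120; try (A,merge)→1140, (A,hash)→1200, (C,nl_idx)→1800, (A,nl)→2840, (C,merge)→5560, (C,hash)→7920 …(+1); best=1140 via (A,merge)
  {ABD}: card=300; try (B,hash)→1320, (A,hash)→1400, (A,merge)→1800, (B,merge)→1910, (A,nl)→6580, (B,nl)→6600; best=1320 via (B,hash)
  {CDE}: card=120; try (E,nl_idx)→800, (E,merge)→1140, (E,hash)→1200, (C,nl_idx)→1600, (E,nl)→2840, (C,merge)→5360 …(+2); best=800 via (E,nl_idx)
  {BDE}: card=300; try (B,hash)→1120, (E,hash)→1400, (E,nl_idx)→1480, (B,merge)→1710, (E,merge)→1800, (B,nl)→6400 …(+1); best=1120 via (B,hash)
  {BCD}: card=100; try (B,merge)→1070, (B,hash)→1080, (C,nl_idx)→1580, (B,nl)→2440, (C,merge)→5380, (C,hash)→7880 …(+1); best=1070 via (B,merge)
  {ACDE}: card=360; try (A,hash)→1640, (E,hash)→1980, (A,merge)→2180, (E,nl_idx)→2220, (E,merge)→2520, (C,nl_idx)→4840 …(+5); best=1640 via (A,hash)
  {ABDE}: card=900; try (A,hash)→2140, (B,hash)→2200, (E,hash)→2340, (E,nl_idx)→4020, (A,merge)→4540, (E,merge)→4740 …(+4); best=2140 via (A,hash)
  {ABCD}: card=300; try (B,hash)→1860, (A,hash)→1890, (A,merge)→2290, (B,merge)→2450, (C,nl_idx)→4320, (A,nl)→7070 …(+4); best=1860 via (B,hash)
  {BCDE}: card=300; try (B,hash)→1520, (E,hash)→1890, (E,nl_idx)→1970, (B,merge)→2110, (E,merge)→2290, (C,nl_idx)→4120 …(+5); best=1520 via (B,hash)
  {ABCDE}: card=900; try (A,hash)→2540, (B,hash)→2600, (E,hash)→2880, (E,nl_idx)→4560, (A,merge)→4940, (E,merge)→5280 …(+8); best=2540 via (A,hash)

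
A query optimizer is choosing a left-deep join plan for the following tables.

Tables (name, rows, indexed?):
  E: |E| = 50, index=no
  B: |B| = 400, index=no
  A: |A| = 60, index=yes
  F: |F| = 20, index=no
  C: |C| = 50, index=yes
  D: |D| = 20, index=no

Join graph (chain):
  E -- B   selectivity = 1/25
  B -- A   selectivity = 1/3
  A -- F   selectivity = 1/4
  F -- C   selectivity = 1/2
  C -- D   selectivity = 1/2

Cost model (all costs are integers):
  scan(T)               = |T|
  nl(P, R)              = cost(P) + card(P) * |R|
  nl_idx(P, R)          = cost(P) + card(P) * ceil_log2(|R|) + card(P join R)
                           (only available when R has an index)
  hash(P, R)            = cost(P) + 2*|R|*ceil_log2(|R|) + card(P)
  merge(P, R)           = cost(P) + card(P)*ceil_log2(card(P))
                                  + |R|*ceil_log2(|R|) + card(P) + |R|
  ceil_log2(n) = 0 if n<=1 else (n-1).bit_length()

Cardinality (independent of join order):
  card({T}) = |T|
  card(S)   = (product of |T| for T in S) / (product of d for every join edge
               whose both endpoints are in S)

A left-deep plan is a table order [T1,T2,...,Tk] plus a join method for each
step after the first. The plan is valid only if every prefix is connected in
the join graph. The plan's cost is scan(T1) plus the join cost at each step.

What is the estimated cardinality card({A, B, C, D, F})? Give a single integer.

Tables in S: A(60), B(400), C(50), D(20), F(20)
Edges inside S: B-A(d=3), A-F(d=4), F-C(d=2), C-D(d=2)
numerator = 60 * 400 * 50 * 20 * 20 = 480000000
denominator = 3 * 4 * 2 * 2 = 48
card(S) = 480000000 / 48 = 10000000

10000000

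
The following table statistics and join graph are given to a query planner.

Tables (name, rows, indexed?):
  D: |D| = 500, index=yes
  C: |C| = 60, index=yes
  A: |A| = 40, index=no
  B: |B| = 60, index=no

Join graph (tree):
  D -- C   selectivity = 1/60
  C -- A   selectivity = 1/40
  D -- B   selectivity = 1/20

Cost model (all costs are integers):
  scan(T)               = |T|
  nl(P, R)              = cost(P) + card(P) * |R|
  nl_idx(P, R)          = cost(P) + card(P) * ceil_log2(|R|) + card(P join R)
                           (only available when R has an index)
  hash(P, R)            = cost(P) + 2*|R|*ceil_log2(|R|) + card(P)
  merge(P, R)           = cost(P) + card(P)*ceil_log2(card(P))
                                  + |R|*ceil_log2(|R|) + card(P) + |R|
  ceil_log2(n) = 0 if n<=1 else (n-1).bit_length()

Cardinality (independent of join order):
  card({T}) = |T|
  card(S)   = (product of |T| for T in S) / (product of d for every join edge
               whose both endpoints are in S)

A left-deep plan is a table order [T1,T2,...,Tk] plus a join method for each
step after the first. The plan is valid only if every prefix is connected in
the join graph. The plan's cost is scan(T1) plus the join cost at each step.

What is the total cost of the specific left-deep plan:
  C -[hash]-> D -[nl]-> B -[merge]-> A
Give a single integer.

57400

step 1: scan C: cost=60, card=60
step 2: join D via hash
    card(P join D) = 60*500/(60) = 500
    cost = 60 + 2*500*9 + 60 = 9120
step 3: join B via nl
    card(P join B) = 500*60/(20) = 1500
    cost = 9120 + 500*60 = 39120
step 4: join A via merge
    card(P join A) = 1500*40/(40) = 1500
    cost = 39120 + 1500*11 + 40*6 + 1500 + 40 = 57400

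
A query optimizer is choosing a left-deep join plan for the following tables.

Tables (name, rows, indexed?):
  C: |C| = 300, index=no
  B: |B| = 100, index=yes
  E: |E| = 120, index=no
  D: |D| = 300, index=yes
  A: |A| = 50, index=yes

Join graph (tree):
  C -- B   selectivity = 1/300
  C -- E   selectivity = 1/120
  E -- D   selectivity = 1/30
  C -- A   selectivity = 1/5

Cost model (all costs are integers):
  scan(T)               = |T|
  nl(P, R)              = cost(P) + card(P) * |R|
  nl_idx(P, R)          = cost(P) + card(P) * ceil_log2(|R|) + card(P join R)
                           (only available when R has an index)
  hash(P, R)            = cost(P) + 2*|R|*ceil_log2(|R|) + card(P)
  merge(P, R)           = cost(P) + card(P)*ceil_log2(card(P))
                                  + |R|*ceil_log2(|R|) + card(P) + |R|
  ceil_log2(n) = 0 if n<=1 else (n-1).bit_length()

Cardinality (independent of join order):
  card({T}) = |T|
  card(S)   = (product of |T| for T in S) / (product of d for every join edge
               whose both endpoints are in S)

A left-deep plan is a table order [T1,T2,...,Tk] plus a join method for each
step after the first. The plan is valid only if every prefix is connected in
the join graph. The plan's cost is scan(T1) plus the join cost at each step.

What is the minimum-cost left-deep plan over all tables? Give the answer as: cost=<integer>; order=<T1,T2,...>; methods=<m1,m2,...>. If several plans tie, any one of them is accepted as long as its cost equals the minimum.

Selinger DP (subsets sized 1..n):
  {C}: scan cost=300, card=300
  {B}: scan cost=100, card=100
  {E}: scan cost=120, card=120
  {D}: scan cost=300, card=300
  {A}: scan cost=50, card=50
  {BC}: card=100; try (B,hash)→2000, (B,nl_idx)→2500, (C,merge)→3900, (B,merge)→4100, (C,hash)→5600, (C,nl)→30100 …(+1); best=2000 via (B,hash)
  {CE}: card=300; try (E,hash)→2280, (C,merge)→4080, (E,merge)→4260, (C,hash)→5640, (C,nl)→36120, (E,nl)→36300; best=2280 via (E,hash)
  {AC}: card=3000; try (A,hash)→1200, (C,merge)→3400, (A,merge)→3650, (A,nl_idx)→5100, (C,hash)→5500, (C,nl)→15050 …(+1); best=1200 via (A,hash)
  {DE}: card=1200; try (E,hash)→2280, (D,nl_idx)→2400, (D,merge)→4080, (E,merge)→4260, (D,hash)→5640, (D,nl)→36120 …(+1); best=2280 via (E,hash)
  {BCE}: card=100; try (E,merge)→3760, (E,hash)→3780, (B,hash)→3980, (B,nl_idx)→4480, (B,merge)→6080, (E,nl)→14000 …(+1); best=3760 via (E,merge)
  {ABC}: card=1000; try (A,hash)→2700, (A,merge)→3150, (A,nl_idx)→3600, (B,hash)→5600, (A,nl)→7000, (B,nl_idx)→23200 …(+2); best=2700 via (A,hash)
  {CDE}: card=3000; try (D,hash)→7980, (D,nl_idx)→7980, (D,merge)→8280, (C,hash)→8880, (C,merge)→19680, (D,nl)→92280 …(+1); best=7980 via (D,hash)
  {ACE}: card=3000; try (A,hash)→3180, (A,merge)→5630, (E,hash)→5880, (A,nl_idx)→7080, (A,nl)→17280, (E,merge)→41160 …(+1); best=3180 via (A,hash)
  {BCDE}: card=1000; try (D,nl_idx)→5660, (D,merge)→7560, (D,hash)→9260, (B,hash)→12380, (B,nl_idx)→29980, (D,nl)→33760 …(+2); best=5660 via (D,nl_idx)
  {ABCE}: card=1000; try (A,hash)→4460, (A,merge)→4910, (A,nl_idx)→5360, (E,hash)→5380, (B,hash)→7580, (A,nl)→8760 …(+5); best=4460 via (A,hash)
  {ACDE}: card=30000; try (D,hash)→11580, (A,hash)→11580, (D,merge)→45180, (A,merge)→47330, (A,nl_idx)→55980, (D,nl_idx)→60180 …(+2); best=11580 via (D,hash)
  {ABCDE}: card=10000; try (A,hash)→7260, (D,hash)→10860, (A,merge)→17010, (D,merge)→18460, (A,nl_idx)→21660, (D,nl_idx)→23460 …(+6); best=7260 via (A,hash)

cost=7260; order=C,B,E,D,A; methods=hash,merge,nl_idx,hash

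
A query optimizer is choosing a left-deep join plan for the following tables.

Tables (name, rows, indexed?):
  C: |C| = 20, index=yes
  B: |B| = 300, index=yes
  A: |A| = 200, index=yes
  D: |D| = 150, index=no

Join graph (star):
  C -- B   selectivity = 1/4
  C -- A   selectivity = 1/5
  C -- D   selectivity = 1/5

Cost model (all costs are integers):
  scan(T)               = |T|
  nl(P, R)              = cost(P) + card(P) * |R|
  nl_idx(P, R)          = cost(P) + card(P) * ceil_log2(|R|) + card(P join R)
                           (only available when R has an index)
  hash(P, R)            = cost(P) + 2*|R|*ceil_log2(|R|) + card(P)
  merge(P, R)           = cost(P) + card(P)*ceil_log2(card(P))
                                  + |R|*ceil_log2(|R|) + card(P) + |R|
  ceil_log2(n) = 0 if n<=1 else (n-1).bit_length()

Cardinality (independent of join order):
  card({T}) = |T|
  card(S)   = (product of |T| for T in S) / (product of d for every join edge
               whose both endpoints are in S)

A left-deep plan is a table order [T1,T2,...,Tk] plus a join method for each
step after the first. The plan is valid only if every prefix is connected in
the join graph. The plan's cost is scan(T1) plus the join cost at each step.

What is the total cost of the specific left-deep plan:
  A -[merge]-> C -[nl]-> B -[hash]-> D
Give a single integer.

step 1: scan A: cost=200, card=200
step 2: join C via merge
    card(P join C) = 200*20/(5) = 800
    cost = 200 + 200*8 + 20*5 + 200 + 20 = 2120
step 3: join B via nl
    card(P join B) = 800*300/(4) = 60000
    cost = 2120 + 800*300 = 242120
step 4: join D via hash
    card(P join D) = 60000*150/(5) = 1800000
    cost = 242120 + 2*150*8 + 60000 = 304520

304520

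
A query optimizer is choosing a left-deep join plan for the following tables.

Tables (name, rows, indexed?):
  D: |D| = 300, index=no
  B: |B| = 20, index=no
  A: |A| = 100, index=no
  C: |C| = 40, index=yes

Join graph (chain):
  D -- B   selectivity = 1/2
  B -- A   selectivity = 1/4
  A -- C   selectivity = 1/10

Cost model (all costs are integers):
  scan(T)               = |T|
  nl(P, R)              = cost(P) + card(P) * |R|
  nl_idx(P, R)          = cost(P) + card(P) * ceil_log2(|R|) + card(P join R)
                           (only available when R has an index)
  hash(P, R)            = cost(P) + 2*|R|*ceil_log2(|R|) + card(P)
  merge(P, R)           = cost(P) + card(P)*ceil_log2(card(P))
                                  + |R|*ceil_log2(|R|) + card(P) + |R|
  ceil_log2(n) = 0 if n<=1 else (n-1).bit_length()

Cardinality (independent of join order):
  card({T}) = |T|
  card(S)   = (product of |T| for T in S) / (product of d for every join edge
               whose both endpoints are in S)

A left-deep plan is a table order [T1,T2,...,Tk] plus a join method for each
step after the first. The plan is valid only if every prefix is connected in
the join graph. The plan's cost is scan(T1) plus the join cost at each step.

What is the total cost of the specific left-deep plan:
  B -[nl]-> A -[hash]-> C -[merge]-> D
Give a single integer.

step 1: scan B: cost=20, card=20
step 2: join A via nl
    card(P join A) = 20*100/(4) = 500
    cost = 20 + 20*100 = 2020
step 3: join C via hash
    card(P join C) = 500*40/(10) = 2000
    cost = 2020 + 2*40*6 + 500 = 3000
step 4: join D via merge
    card(P join D) = 2000*300/(2) = 300000
    cost = 3000 + 2000*11 + 300*9 + 2000 + 300 = 30000

30000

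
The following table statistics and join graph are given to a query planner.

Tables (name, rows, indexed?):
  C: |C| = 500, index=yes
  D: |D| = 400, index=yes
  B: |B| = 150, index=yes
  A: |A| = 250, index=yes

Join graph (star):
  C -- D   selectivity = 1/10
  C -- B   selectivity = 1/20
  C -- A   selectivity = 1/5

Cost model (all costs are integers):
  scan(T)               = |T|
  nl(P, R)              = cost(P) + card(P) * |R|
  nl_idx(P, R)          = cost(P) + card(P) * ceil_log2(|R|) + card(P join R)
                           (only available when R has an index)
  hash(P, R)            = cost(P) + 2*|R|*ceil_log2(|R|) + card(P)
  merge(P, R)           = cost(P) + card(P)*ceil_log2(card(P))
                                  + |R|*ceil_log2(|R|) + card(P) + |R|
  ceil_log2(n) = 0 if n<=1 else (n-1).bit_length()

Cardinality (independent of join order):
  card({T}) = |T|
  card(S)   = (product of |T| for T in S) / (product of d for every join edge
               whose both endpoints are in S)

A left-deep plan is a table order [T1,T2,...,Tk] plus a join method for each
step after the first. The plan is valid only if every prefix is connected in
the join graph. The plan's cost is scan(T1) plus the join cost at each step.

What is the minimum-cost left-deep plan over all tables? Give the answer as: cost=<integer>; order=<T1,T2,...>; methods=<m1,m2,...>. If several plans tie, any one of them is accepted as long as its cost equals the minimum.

Selinger DP (subsets sized 1..n):
  {C}: scan cost=500, card=500
  {D}: scan cost=400, card=400
  {B}: scan cost=150, card=150
  {A}: scan cost=250, card=250
  {CD}: card=20000; try (D,hash)→8200, (C,merge)→9400, (D,merge)→9500, (C,hash)→9800, (C,nl_idx)→24000, (D,nl_idx)→25000 …(+2); best=8200 via (D,hash)
  {BC}: card=3750; try (B,hash)→3400, (C,nl_idx)→5250, (C,merge)→6500, (B,merge)→6850, (B,nl_idx)→8250, (C,hash)→9300 …(+2); best=3400 via (B,hash)
  {AC}: card=25000; try (A,hash)→5000, (C,merge)→7500, (A,merge)→7750, (C,hash)→9500, (C,nl_idx)→27500, (A,nl_idx)→29500 …(+2); best=5000 via (A,hash)
  {BCD}: card=150000; try (D,hash)→14350, (B,hash)→30600, (D,merge)→56150, (D,nl_idx)→187150, (B,nl_idx)→318200, (B,merge)→329550 …(+2); best=14350 via (D,hash)
  {ACD}: card=1000000; try (A,hash)→32200, (D,hash)→37200, (A,merge)→330450, (D,merge)→409000, (A,nl_idx)→1168200, (D,nl_idx)→1230000 …(+2); best=32200 via (A,hash)
  {ABC}: card=187500; try (A,hash)→11150, (B,hash)→32400, (A,merge)→54400, (A,nl_idx)→220900, (B,nl_idx)→392500, (B,merge)→406350 …(+2); best=11150 via (A,hash)
  {ABCD}: card=7500000; try (A,hash)→168350, (D,hash)→205850, (B,hash)→1034600, (A,merge)→2866600, (D,merge)→3577650, (A,nl_idx)→8714350 …(+6); best=168350 via (A,hash)

cost=168350; order=C,B,D,A; methods=hash,hash,hash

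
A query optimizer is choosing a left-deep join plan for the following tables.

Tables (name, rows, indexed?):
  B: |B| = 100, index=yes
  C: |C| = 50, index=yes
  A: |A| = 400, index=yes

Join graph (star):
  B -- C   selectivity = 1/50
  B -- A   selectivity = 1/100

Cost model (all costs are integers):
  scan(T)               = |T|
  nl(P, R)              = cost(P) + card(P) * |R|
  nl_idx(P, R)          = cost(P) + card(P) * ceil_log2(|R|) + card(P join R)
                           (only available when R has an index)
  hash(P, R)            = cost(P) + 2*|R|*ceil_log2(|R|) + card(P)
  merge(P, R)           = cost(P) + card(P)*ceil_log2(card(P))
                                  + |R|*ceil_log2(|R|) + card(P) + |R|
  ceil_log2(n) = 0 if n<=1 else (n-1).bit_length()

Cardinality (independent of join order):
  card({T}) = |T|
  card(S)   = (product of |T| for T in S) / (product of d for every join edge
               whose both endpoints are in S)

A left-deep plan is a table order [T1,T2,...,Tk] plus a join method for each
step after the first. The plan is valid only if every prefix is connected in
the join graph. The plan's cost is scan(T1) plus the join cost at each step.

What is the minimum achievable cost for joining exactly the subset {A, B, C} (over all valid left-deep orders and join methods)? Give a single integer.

1800

Selinger DP over subsets of {A,B,C}:
  {B}: scan cost=100, card=100
  {C}: scan cost=50, card=50
  {A}: scan cost=400, card=400
  {BC}: card=100; try (B,nl_idx)→500, (C,hash)→800, (C,nl_idx)→800, (B,merge)→1200, (C,merge)→1250, (B,hash)→1500 …(+2); best=500 via (B,nl_idx)
  {AB}: card=400; try (A,nl_idx)→1400, (B,hash)→2200, (B,nl_idx)→3600, (A,merge)→4900, (B,merge)→5200, (A,hash)→7400 …(+2); best=1400 via (A,nl_idx)
  {ABC}: card=400; try (A,nl_idx)→1800, (C,hash)→2400, (C,nl_idx)→4200, (A,merge)→5300, (C,merge)→5750, (A,hash)→7800 …(+2); best=1800 via (A,nl_idx)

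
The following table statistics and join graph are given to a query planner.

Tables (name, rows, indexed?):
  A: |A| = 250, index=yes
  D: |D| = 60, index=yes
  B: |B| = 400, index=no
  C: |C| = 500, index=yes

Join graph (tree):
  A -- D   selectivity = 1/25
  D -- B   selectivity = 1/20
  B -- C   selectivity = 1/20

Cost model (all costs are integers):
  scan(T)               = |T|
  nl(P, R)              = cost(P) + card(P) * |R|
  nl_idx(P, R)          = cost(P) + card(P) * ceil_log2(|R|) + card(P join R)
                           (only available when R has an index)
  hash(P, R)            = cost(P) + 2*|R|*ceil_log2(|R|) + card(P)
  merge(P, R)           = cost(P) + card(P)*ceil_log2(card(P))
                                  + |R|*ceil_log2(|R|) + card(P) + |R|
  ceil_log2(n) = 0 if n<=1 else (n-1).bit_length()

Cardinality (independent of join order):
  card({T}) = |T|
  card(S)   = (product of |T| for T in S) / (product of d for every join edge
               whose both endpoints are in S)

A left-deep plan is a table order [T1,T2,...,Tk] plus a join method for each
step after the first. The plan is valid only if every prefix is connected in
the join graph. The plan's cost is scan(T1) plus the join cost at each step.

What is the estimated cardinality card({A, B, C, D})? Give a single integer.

300000

Tables in S: A(250), B(400), C(500), D(60)
Edges inside S: A-D(d=25), D-B(d=20), B-C(d=20)
numerator = 250 * 400 * 500 * 60 = 3000000000
denominator = 25 * 20 * 20 = 10000
card(S) = 3000000000 / 10000 = 300000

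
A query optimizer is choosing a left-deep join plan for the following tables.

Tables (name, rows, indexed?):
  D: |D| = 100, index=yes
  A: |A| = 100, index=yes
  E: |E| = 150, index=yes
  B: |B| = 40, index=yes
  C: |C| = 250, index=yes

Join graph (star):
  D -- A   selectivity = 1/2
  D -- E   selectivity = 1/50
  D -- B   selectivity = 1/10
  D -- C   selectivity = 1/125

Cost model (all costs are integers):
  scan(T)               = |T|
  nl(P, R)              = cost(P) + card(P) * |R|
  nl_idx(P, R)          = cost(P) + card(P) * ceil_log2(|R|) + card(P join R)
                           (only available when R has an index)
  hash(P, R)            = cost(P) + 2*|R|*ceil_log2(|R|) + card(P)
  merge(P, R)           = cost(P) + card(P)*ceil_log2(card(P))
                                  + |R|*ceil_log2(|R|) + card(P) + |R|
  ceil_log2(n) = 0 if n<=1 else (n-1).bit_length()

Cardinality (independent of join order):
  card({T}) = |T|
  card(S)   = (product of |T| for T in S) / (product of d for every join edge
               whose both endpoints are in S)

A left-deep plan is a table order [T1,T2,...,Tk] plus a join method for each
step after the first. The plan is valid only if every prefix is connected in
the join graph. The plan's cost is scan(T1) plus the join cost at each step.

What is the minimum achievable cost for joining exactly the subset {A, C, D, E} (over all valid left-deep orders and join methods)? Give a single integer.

5300

Selinger DP over subsets of {A,C,D,E}:
  {D}: scan cost=100, card=100
  {A}: scan cost=100, card=100
  {E}: scan cost=150, card=150
  {C}: scan cost=250, card=250
  {AD}: card=5000; try (D,hash)→1600, (A,hash)→1600, (D,merge)→1700, (A,merge)→1700, (D,nl_idx)→5800, (A,nl_idx)→5800 …(+2); best=1600 via (D,hash)
  {DE}: card=300; try (E,nl_idx)→1200, (D,nl_idx)→1500, (D,hash)→1700, (E,merge)→2250, (D,merge)→2300, (E,hash)→2600 …(+2); best=1200 via (E,nl_idx)
  {CD}: card=200; try (C,nl_idx)→1100, (D,hash)→1900, (D,nl_idx)→2200, (C,merge)→3150, (D,merge)→3300, (C,hash)→4200 …(+2); best=1100 via (C,nl_idx)
  {ADE}: card=15000; try (A,hash)→2900, (A,merge)→5000, (E,hash)→9000, (A,nl_idx)→18300, (A,nl)→31200, (E,nl_idx)→56600 …(+2); best=2900 via (A,hash)
  {ACD}: card=10000; try (A,hash)→2700, (A,merge)→3700, (C,hash)→10600, (A,nl_idx)→12500, (A,nl)→21100, (C,nl_idx)→51600 …(+2); best=2700 via (A,hash)
  {CDE}: card=600; try (E,nl_idx)→3300, (E,hash)→3700, (C,nl_idx)→4200, (E,merge)→4250, (C,hash)→5500, (C,merge)→6450 …(+2); best=3300 via (E,nl_idx)
  {ACDE}: card=30000; try (A,hash)→5300, (A,merge)→10700, (E,hash)→15100, (C,hash)→21900, (A,nl_idx)→37500, (A,nl)→63300 …(+6); best=5300 via (A,hash)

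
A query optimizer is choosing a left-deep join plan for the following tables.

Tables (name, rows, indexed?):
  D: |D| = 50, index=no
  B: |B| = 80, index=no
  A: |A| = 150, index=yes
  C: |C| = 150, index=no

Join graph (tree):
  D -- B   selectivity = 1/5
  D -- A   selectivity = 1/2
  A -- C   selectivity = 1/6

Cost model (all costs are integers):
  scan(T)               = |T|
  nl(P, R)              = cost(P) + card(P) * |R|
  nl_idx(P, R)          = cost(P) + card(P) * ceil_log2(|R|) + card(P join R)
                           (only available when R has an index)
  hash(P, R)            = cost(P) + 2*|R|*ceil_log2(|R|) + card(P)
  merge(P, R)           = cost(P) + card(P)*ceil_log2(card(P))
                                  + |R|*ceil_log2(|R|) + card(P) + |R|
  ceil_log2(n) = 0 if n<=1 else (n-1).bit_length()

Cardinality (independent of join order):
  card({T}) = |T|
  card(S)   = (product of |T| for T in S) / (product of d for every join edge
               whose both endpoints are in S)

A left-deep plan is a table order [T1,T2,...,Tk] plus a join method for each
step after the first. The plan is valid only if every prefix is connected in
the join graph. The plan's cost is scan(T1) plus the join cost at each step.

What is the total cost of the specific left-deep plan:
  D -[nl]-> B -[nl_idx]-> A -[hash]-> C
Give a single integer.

132850

step 1: scan D: cost=50, card=50
step 2: join B via nl
    card(P join B) = 50*80/(5) = 800
    cost = 50 + 50*80 = 4050
step 3: join A via nl_idx
    card(P join A) = 800*150/(2) = 60000
    cost = 4050 + 800*8 + 60000 = 70450
step 4: join C via hash
    card(P join C) = 60000*150/(6) = 1500000
    cost = 70450 + 2*150*8 + 60000 = 132850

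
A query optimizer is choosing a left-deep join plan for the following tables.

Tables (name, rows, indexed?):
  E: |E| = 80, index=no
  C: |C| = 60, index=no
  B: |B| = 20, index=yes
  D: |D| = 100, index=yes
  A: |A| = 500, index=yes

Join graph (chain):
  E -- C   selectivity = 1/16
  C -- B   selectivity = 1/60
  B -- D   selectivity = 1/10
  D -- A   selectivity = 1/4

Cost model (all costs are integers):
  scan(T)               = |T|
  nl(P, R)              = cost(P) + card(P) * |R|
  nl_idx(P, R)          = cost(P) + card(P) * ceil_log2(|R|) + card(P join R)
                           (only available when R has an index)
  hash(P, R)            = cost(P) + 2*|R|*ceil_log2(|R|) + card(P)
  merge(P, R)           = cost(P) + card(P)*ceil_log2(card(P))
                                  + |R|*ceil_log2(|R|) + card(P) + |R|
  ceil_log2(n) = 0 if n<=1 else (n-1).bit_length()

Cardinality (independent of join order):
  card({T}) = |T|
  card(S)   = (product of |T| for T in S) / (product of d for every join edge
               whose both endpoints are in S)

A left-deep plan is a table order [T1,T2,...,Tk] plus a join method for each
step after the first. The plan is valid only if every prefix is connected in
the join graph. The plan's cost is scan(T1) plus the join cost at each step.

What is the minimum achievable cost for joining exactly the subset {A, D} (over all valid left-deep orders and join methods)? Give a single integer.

Selinger DP over subsets of {A,D}:
  {D}: scan cost=100, card=100
  {A}: scan cost=500, card=500
  {AD}: card=12500; try (D,hash)→2400, (A,merge)→5900, (D,merge)→6300, (A,hash)→9200, (A,nl_idx)→13500, (D,nl_idx)→16500 …(+2); best=2400 via (D,hash)

2400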